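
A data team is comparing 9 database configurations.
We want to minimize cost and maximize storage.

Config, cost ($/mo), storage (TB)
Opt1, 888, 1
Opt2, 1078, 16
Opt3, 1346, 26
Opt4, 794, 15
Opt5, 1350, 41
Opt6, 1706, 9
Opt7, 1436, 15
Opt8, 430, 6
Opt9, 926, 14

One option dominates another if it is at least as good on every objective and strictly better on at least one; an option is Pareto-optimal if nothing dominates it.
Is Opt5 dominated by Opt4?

No

Opt4 vs Opt5: Opt4 is worse on storage (15 vs 41), so it does not dominate Opt5.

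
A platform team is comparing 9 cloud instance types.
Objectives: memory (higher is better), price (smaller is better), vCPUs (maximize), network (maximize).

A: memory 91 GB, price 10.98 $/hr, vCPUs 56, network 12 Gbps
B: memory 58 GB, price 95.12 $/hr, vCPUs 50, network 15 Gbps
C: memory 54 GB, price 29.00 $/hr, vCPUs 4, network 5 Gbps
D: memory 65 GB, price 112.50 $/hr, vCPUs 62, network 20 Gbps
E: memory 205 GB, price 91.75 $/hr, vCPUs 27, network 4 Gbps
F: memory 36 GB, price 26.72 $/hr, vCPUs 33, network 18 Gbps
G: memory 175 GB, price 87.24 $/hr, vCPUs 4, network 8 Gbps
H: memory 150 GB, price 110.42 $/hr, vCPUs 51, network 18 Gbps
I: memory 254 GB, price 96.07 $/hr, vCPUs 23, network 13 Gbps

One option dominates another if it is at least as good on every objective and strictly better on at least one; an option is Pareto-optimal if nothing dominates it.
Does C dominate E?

No

C vs E: C is worse on memory (54 vs 205), so it does not dominate E.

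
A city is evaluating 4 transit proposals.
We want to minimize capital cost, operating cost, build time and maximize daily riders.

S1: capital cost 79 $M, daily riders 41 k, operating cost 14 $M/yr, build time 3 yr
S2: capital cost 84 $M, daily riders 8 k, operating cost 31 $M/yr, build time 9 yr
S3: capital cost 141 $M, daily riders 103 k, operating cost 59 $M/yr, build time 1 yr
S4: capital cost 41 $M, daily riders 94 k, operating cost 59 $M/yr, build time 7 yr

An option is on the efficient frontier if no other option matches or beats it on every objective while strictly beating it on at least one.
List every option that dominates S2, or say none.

S1

S1: capital cost 79≤84, daily riders 41≥8, operating cost 14≤31, build time 3≤9 — dominates S2.
Others (S3, S4) are each worse than S2 on at least one objective.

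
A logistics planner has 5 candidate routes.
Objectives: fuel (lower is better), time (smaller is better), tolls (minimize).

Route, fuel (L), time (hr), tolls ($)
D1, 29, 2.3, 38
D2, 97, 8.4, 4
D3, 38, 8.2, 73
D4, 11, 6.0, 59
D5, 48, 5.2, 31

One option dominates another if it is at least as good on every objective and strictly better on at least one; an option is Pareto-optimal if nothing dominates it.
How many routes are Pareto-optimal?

D1: not dominated (best time).
D2: not dominated (best tolls).
D3: dominated by D1 (fuel 29≤38, time 2.3≤8.2, tolls 38≤73).
D4: not dominated (best fuel).
D5: not dominated.
Pareto-optimal: D1, D2, D4, D5 → 4.

4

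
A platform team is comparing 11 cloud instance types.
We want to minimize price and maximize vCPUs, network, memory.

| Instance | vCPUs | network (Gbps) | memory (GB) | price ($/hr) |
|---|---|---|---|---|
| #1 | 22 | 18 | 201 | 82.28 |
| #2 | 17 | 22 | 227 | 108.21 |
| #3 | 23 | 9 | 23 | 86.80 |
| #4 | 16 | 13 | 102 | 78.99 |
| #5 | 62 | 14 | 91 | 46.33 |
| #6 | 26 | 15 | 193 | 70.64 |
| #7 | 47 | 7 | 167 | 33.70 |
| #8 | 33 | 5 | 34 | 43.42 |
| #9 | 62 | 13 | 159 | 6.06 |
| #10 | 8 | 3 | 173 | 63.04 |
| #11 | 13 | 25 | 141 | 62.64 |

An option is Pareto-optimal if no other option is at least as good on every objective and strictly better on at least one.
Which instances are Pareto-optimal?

#1, #2, #5, #6, #7, #9, #10, #11

#1: not dominated.
#2: not dominated (best memory).
#3: dominated by #5 (vCPUs 62≥23, network 14≥9, memory 91≥23, price 46.33≤86.80).
#4: dominated by #6 (vCPUs 26≥16, network 15≥13, memory 193≥102, price 70.64≤78.99).
#5: not dominated.
#6: not dominated.
#7: not dominated.
#8: dominated by #7 (vCPUs 47≥33, network 7≥5, memory 167≥34, price 33.70≤43.42).
#9: not dominated (best price).
#10: not dominated.
#11: not dominated (best network).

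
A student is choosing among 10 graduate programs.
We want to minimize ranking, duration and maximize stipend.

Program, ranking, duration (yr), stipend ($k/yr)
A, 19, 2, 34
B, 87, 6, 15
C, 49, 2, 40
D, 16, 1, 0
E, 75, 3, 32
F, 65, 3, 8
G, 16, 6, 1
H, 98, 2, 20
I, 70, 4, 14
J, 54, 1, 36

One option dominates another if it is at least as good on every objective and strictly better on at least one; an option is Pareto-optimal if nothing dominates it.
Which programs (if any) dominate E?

A: ranking 19≤75, duration 2≤3, stipend 34≥32 — dominates E.
C: ranking 49≤75, duration 2≤3, stipend 40≥32 — dominates E.
J: ranking 54≤75, duration 1≤3, stipend 36≥32 — dominates E.
Others (B, D, F, G, H, I) are each worse than E on at least one objective.

A, C, J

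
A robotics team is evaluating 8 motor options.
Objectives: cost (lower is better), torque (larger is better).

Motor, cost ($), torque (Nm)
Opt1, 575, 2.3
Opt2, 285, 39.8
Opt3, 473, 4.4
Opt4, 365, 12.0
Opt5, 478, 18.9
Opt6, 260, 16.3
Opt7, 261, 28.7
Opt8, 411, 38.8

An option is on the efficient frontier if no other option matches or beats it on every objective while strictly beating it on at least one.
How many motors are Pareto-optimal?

Opt1: dominated by Opt2 (cost 285≤575, torque 39.8≥2.3).
Opt2: not dominated (best torque).
Opt3: dominated by Opt2 (cost 285≤473, torque 39.8≥4.4).
Opt4: dominated by Opt2 (cost 285≤365, torque 39.8≥12.0).
Opt5: dominated by Opt2 (cost 285≤478, torque 39.8≥18.9).
Opt6: not dominated (best cost).
Opt7: not dominated.
Opt8: dominated by Opt2 (cost 285≤411, torque 39.8≥38.8).
Pareto-optimal: Opt2, Opt6, Opt7 → 3.

3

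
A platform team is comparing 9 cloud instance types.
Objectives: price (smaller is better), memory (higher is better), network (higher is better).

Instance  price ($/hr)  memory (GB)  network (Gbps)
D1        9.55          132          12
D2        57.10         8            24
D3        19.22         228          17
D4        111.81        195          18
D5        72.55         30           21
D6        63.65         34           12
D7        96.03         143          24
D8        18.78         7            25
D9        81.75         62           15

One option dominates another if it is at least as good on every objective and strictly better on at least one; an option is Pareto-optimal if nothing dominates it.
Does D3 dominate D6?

D3 vs D6: price 19.22≤63.65, memory 228≥34, network 17≥12 — D3 is at least as good on every objective with at least one strict improvement.

Yes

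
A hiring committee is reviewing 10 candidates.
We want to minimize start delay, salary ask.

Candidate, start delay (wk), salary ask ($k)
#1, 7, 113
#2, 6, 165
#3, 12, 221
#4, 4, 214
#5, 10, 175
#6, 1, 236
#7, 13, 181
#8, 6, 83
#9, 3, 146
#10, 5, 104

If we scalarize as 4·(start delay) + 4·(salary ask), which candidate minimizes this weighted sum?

#8

#1: 4·7 + 4·113 = 480
#2: 4·6 + 4·165 = 684
#3: 4·12 + 4·221 = 932
#4: 4·4 + 4·214 = 872
#5: 4·10 + 4·175 = 740
#6: 4·1 + 4·236 = 948
#7: 4·13 + 4·181 = 776
#8: 4·6 + 4·83 = 356
#9: 4·3 + 4·146 = 596
#10: 4·5 + 4·104 = 436
Lowest: #8 at 356.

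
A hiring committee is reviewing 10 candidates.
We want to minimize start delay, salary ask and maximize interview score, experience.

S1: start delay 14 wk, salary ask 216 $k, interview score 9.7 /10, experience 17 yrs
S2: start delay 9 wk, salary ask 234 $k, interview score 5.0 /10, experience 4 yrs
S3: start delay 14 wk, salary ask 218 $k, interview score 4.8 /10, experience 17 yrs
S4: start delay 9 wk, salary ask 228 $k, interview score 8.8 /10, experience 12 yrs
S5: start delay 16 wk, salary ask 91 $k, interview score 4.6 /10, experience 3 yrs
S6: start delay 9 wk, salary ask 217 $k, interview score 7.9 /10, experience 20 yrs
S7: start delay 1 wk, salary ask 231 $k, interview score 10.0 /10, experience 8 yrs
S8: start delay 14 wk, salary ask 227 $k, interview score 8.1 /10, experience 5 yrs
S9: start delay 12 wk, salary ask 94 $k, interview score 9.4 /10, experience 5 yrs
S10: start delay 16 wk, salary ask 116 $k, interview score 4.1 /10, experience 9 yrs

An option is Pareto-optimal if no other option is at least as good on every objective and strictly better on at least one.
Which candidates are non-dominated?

S1, S4, S5, S6, S7, S9, S10

S1: not dominated.
S2: dominated by S4 (start delay 9≤9, salary ask 228≤234, interview score 8.8≥5.0, experience 12≥4).
S3: dominated by S1 (start delay 14≤14, salary ask 216≤218, interview score 9.7≥4.8, experience 17≥17).
S4: not dominated.
S5: not dominated (best salary ask).
S6: not dominated (best experience).
S7: not dominated (best start delay).
S8: dominated by S1 (start delay 14≤14, salary ask 216≤227, interview score 9.7≥8.1, experience 17≥5).
S9: not dominated.
S10: not dominated.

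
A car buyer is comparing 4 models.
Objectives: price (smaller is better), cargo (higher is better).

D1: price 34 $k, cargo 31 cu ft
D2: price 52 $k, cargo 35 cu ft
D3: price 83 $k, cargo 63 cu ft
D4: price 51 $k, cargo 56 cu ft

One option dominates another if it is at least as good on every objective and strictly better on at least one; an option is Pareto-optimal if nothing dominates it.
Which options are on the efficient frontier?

D1: not dominated (best price).
D2: dominated by D4 (price 51≤52, cargo 56≥35).
D3: not dominated (best cargo).
D4: not dominated.

D1, D3, D4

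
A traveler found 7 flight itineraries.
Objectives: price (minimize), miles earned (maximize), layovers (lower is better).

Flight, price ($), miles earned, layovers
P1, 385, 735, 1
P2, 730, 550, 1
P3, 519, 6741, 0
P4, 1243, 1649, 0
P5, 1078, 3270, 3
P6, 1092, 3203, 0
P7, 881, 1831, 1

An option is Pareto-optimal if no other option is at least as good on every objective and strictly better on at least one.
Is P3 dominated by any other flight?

No

P1: worse on miles earned (735 vs 6741).
P2: worse on price (730 vs 519).
P4: worse on price (1243 vs 519).
P5: worse on price (1078 vs 519).
P6: worse on price (1092 vs 519).
P7: worse on price (881 vs 519).
No option is at least as good as P3 on every objective and strictly better on one.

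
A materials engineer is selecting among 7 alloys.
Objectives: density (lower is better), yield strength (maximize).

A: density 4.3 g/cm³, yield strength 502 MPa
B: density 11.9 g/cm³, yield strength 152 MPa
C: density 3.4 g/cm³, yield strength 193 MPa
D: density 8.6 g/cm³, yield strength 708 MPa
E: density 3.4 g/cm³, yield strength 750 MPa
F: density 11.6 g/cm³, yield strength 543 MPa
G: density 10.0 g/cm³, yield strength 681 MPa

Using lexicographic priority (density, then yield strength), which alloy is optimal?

First minimize density: best is 3.4, kept {C, E}.
Then maximize yield strength: best is 750, kept {E}.

E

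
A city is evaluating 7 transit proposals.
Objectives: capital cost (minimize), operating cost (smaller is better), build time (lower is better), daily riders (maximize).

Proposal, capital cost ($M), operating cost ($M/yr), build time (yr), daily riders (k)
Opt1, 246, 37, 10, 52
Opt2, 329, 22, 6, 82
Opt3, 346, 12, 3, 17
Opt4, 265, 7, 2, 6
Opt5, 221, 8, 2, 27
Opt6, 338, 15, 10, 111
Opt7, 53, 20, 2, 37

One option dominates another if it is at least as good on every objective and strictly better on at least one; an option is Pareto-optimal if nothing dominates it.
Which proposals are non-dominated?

Opt1, Opt2, Opt4, Opt5, Opt6, Opt7

Opt1: not dominated.
Opt2: not dominated.
Opt3: dominated by Opt5 (capital cost 221≤346, operating cost 8≤12, build time 2≤3, daily riders 27≥17).
Opt4: not dominated (best operating cost).
Opt5: not dominated.
Opt6: not dominated (best daily riders).
Opt7: not dominated (best capital cost).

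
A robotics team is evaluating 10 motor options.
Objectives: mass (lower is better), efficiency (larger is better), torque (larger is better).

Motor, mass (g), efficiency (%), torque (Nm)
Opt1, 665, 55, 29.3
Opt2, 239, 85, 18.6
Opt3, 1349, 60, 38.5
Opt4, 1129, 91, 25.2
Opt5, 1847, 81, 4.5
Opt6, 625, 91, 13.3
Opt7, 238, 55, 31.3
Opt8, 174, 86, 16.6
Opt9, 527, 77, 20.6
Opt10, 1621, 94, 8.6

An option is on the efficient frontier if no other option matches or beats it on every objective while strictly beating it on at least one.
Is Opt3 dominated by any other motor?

Opt1: worse on efficiency (55 vs 60).
Opt2: worse on torque (18.6 vs 38.5).
Opt4: worse on torque (25.2 vs 38.5).
Opt5: worse on mass (1847 vs 1349).
Opt6: worse on torque (13.3 vs 38.5).
Opt7: worse on efficiency (55 vs 60).
Opt8: worse on torque (16.6 vs 38.5).
Opt9: worse on torque (20.6 vs 38.5).
Opt10: worse on mass (1621 vs 1349).
No option is at least as good as Opt3 on every objective and strictly better on one.

No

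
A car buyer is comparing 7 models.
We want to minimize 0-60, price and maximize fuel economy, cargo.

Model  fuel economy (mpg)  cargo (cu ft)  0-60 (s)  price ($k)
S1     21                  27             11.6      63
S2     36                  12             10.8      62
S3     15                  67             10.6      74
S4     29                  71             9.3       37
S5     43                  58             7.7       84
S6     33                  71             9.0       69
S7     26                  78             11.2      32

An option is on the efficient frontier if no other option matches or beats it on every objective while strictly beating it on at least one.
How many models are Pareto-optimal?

S1: dominated by S4 (fuel economy 29≥21, cargo 71≥27, 0-60 9.3≤11.6, price 37≤63).
S2: not dominated.
S3: dominated by S4 (fuel economy 29≥15, cargo 71≥67, 0-60 9.3≤10.6, price 37≤74).
S4: not dominated.
S5: not dominated (best fuel economy).
S6: not dominated.
S7: not dominated (best cargo).
Pareto-optimal: S2, S4, S5, S6, S7 → 5.

5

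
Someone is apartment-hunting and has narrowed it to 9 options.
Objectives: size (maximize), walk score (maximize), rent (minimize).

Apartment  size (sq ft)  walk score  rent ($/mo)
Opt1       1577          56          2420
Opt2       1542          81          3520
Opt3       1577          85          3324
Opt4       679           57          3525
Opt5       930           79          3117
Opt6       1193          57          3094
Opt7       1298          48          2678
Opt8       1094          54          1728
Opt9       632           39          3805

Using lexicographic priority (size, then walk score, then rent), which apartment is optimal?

Opt3

First maximize size: best is 1577, kept {Opt1, Opt3}.
Then maximize walk score: best is 85, kept {Opt3}.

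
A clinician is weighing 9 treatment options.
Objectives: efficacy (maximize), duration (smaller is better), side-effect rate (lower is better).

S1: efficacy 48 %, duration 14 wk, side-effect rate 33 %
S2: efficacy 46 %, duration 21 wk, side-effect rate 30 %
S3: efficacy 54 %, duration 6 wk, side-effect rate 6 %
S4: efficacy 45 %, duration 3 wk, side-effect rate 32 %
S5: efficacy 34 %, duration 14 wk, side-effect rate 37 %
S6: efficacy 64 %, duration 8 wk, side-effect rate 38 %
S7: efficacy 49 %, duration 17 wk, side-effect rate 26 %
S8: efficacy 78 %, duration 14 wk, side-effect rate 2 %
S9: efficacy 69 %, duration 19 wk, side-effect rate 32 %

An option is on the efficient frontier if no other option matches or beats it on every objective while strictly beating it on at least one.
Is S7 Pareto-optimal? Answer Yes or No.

S3 vs S7: efficacy 54≥49, duration 6≤17, side-effect rate 6≤26 — S3 is at least as good on every objective and strictly better on at least one, so S3 dominates S7.

No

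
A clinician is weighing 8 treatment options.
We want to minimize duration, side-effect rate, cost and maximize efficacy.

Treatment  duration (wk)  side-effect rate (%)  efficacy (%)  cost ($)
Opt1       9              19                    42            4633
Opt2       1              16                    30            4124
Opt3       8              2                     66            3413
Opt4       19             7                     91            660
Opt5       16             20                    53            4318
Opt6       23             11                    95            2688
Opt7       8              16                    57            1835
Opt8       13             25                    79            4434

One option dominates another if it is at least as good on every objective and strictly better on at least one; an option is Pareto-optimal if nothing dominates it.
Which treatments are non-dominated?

Opt2, Opt3, Opt4, Opt6, Opt7, Opt8

Opt1: dominated by Opt3 (duration 8≤9, side-effect rate 2≤19, efficacy 66≥42, cost 3413≤4633).
Opt2: not dominated (best duration).
Opt3: not dominated (best side-effect rate).
Opt4: not dominated (best cost).
Opt5: dominated by Opt3 (duration 8≤16, side-effect rate 2≤20, efficacy 66≥53, cost 3413≤4318).
Opt6: not dominated (best efficacy).
Opt7: not dominated.
Opt8: not dominated.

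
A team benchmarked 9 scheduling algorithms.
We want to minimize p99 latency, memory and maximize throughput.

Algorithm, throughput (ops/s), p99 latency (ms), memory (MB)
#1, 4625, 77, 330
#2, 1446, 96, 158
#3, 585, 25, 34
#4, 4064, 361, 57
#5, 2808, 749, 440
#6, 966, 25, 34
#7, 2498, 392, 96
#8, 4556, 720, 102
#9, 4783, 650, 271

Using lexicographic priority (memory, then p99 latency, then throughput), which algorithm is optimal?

#6

First minimize memory: best is 34, kept {#3, #6}.
Then minimize p99 latency: best is 25, kept {#3, #6}.
Then maximize throughput: best is 966, kept {#6}.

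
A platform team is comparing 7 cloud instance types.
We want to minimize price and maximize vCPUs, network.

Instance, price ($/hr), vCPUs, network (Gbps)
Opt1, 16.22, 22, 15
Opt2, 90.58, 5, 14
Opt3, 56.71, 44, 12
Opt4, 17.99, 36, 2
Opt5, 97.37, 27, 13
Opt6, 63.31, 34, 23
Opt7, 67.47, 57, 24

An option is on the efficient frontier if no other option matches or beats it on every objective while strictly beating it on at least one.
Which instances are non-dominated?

Opt1, Opt3, Opt4, Opt6, Opt7

Opt1: not dominated (best price).
Opt2: dominated by Opt1 (price 16.22≤90.58, vCPUs 22≥5, network 15≥14).
Opt3: not dominated.
Opt4: not dominated.
Opt5: dominated by Opt6 (price 63.31≤97.37, vCPUs 34≥27, network 23≥13).
Opt6: not dominated.
Opt7: not dominated (best vCPUs).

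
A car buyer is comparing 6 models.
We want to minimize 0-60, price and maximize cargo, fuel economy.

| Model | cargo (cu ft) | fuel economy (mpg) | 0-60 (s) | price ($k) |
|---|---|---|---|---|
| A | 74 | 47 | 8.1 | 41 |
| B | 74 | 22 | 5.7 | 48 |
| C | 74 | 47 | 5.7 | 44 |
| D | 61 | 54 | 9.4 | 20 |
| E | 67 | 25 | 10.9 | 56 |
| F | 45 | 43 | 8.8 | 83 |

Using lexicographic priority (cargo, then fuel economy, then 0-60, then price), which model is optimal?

First maximize cargo: best is 74, kept {A, B, C}.
Then maximize fuel economy: best is 47, kept {A, C}.
Then minimize 0-60: best is 5.7, kept {C}.

C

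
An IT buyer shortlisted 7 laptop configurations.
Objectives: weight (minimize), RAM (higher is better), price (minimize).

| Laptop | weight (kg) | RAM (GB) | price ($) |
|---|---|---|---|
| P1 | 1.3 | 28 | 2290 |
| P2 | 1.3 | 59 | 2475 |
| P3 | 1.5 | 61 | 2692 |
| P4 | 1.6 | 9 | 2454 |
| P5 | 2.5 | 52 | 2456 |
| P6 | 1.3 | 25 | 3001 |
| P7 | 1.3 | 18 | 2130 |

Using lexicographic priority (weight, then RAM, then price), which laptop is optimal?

P2

First minimize weight: best is 1.3, kept {P1, P2, P6, P7}.
Then maximize RAM: best is 59, kept {P2}.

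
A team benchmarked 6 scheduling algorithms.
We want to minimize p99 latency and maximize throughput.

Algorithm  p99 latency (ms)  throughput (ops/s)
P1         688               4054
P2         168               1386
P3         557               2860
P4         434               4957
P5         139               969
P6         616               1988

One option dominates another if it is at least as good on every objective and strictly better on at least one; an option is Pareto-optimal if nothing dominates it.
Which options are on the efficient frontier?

P2, P4, P5

P1: dominated by P4 (p99 latency 434≤688, throughput 4957≥4054).
P2: not dominated.
P3: dominated by P4 (p99 latency 434≤557, throughput 4957≥2860).
P4: not dominated (best throughput).
P5: not dominated (best p99 latency).
P6: dominated by P3 (p99 latency 557≤616, throughput 2860≥1988).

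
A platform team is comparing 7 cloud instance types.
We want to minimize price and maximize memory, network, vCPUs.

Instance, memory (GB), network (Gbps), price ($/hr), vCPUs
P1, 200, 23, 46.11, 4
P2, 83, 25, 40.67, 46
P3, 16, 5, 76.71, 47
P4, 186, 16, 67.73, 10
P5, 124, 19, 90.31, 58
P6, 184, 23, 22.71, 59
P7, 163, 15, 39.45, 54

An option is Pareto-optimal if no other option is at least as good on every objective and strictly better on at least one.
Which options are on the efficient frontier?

P1, P2, P4, P6

P1: not dominated (best memory).
P2: not dominated (best network).
P3: dominated by P6 (memory 184≥16, network 23≥5, price 22.71≤76.71, vCPUs 59≥47).
P4: not dominated.
P5: dominated by P6 (memory 184≥124, network 23≥19, price 22.71≤90.31, vCPUs 59≥58).
P6: not dominated (best price).
P7: dominated by P6 (memory 184≥163, network 23≥15, price 22.71≤39.45, vCPUs 59≥54).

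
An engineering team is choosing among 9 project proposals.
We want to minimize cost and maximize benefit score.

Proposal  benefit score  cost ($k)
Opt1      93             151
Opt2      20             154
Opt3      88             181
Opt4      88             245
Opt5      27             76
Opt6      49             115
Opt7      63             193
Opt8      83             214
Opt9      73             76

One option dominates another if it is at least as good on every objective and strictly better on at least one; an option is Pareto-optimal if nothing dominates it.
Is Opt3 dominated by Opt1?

Yes

Opt1 vs Opt3: benefit score 93≥88, cost 151≤181 — Opt1 is at least as good on every objective with at least one strict improvement.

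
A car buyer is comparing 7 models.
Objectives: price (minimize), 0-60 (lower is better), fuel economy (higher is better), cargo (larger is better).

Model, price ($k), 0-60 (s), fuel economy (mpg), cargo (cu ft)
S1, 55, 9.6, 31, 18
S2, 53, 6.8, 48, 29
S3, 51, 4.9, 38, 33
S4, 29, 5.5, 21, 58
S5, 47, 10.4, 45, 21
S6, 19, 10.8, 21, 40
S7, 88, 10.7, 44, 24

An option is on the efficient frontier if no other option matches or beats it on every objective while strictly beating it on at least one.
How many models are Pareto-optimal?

S1: dominated by S2 (price 53≤55, 0-60 6.8≤9.6, fuel economy 48≥31, cargo 29≥18).
S2: not dominated (best fuel economy).
S3: not dominated (best 0-60).
S4: not dominated (best cargo).
S5: not dominated.
S6: not dominated (best price).
S7: dominated by S2 (price 53≤88, 0-60 6.8≤10.7, fuel economy 48≥44, cargo 29≥24).
Pareto-optimal: S2, S3, S4, S5, S6 → 5.

5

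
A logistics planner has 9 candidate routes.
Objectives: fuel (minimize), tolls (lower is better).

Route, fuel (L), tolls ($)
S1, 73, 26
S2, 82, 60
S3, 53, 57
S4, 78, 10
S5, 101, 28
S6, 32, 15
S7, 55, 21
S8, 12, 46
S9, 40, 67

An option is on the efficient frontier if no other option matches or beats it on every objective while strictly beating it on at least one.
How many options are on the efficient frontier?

3

S1: dominated by S6 (fuel 32≤73, tolls 15≤26).
S2: dominated by S1 (fuel 73≤82, tolls 26≤60).
S3: dominated by S6 (fuel 32≤53, tolls 15≤57).
S4: not dominated (best tolls).
S5: dominated by S1 (fuel 73≤101, tolls 26≤28).
S6: not dominated.
S7: dominated by S6 (fuel 32≤55, tolls 15≤21).
S8: not dominated (best fuel).
S9: dominated by S6 (fuel 32≤40, tolls 15≤67).
Pareto-optimal: S4, S6, S8 → 3.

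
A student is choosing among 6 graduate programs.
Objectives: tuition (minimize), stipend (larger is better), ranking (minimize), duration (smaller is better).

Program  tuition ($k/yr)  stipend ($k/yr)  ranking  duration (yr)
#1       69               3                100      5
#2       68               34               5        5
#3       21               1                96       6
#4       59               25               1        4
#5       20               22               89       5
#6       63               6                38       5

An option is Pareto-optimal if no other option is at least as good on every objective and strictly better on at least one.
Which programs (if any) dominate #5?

#1: worse on tuition (69 vs 20).
#2: worse on tuition (68 vs 20).
#3: worse on tuition (21 vs 20).
#4: worse on tuition (59 vs 20).
#6: worse on tuition (63 vs 20).
No option dominates #5.

none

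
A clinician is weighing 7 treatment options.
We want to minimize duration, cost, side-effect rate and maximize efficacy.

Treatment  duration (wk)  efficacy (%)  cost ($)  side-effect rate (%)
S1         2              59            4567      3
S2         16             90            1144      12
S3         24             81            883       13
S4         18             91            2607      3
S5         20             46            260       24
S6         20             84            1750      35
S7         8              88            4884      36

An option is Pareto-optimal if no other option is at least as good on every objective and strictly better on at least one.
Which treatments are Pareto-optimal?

S1, S2, S3, S4, S5, S7

S1: not dominated (best duration).
S2: not dominated.
S3: not dominated.
S4: not dominated (best efficacy).
S5: not dominated (best cost).
S6: dominated by S2 (duration 16≤20, efficacy 90≥84, cost 1144≤1750, side-effect rate 12≤35).
S7: not dominated.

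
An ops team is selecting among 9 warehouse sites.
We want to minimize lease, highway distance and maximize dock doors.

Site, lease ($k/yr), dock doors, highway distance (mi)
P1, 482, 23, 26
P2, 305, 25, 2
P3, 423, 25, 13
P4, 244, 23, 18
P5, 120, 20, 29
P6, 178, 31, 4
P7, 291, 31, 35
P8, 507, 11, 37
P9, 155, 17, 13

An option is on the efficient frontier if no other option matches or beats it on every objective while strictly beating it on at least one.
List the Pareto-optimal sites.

P2, P5, P6, P9

P1: dominated by P2 (lease 305≤482, dock doors 25≥23, highway distance 2≤26).
P2: not dominated (best highway distance).
P3: dominated by P2 (lease 305≤423, dock doors 25≥25, highway distance 2≤13).
P4: dominated by P6 (lease 178≤244, dock doors 31≥23, highway distance 4≤18).
P5: not dominated (best lease).
P6: not dominated.
P7: dominated by P6 (lease 178≤291, dock doors 31≥31, highway distance 4≤35).
P8: dominated by P1 (lease 482≤507, dock doors 23≥11, highway distance 26≤37).
P9: not dominated.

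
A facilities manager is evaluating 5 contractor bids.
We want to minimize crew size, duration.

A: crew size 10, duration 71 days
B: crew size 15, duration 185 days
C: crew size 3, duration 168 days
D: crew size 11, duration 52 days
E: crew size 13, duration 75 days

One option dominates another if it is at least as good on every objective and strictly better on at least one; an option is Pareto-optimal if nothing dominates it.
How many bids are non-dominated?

A: not dominated.
B: dominated by A (crew size 10≤15, duration 71≤185).
C: not dominated (best crew size).
D: not dominated (best duration).
E: dominated by A (crew size 10≤13, duration 71≤75).
Pareto-optimal: A, C, D → 3.

3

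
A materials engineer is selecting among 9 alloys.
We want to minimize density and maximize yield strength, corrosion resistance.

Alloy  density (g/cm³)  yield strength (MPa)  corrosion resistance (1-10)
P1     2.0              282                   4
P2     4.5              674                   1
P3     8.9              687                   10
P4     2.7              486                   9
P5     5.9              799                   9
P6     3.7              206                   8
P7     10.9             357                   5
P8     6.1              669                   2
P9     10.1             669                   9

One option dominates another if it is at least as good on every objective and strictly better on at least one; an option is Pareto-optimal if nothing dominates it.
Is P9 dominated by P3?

P3 vs P9: density 8.9≤10.1, yield strength 687≥669, corrosion resistance 10≥9 — P3 is at least as good on every objective with at least one strict improvement.

Yes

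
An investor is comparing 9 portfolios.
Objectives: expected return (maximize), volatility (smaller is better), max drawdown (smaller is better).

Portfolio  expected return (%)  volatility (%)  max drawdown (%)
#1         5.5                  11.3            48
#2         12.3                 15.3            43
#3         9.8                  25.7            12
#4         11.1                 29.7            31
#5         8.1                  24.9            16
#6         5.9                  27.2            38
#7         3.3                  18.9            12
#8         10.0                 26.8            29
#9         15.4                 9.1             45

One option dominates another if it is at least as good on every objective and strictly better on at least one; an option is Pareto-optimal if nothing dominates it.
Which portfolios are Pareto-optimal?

#1: dominated by #9 (expected return 15.4≥5.5, volatility 9.1≤11.3, max drawdown 45≤48).
#2: not dominated.
#3: not dominated.
#4: not dominated.
#5: not dominated.
#6: dominated by #3 (expected return 9.8≥5.9, volatility 25.7≤27.2, max drawdown 12≤38).
#7: not dominated.
#8: not dominated.
#9: not dominated (best expected return).

#2, #3, #4, #5, #7, #8, #9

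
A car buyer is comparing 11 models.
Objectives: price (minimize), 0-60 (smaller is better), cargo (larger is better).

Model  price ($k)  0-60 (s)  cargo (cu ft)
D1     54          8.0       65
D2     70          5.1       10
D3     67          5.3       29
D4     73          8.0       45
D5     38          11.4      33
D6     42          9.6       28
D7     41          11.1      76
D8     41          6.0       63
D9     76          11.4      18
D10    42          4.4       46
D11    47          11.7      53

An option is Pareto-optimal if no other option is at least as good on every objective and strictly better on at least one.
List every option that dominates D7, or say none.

none

D1: worse on price (54 vs 41).
D2: worse on price (70 vs 41).
D3: worse on price (67 vs 41).
D4: worse on price (73 vs 41).
D5: worse on 0-60 (11.4 vs 11.1).
D6: worse on price (42 vs 41).
D8: worse on cargo (63 vs 76).
D9: worse on price (76 vs 41).
D10: worse on price (42 vs 41).
D11: worse on price (47 vs 41).
No option dominates D7.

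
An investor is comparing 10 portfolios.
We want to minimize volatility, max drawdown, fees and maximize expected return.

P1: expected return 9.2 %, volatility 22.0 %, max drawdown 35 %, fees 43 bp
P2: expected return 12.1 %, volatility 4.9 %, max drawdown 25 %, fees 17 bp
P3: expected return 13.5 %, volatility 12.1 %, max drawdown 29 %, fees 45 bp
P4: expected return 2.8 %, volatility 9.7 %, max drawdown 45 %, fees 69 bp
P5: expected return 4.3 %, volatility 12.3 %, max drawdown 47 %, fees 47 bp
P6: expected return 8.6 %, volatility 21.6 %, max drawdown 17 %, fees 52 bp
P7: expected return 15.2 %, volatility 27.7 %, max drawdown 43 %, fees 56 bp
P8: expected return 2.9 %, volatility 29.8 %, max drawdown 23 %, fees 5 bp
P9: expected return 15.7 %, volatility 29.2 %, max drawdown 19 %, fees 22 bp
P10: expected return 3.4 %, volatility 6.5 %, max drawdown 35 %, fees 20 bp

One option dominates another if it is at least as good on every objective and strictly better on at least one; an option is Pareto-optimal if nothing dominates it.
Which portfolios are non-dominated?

P2, P3, P6, P7, P8, P9

P1: dominated by P2 (expected return 12.1≥9.2, volatility 4.9≤22.0, max drawdown 25≤35, fees 17≤43).
P2: not dominated (best volatility).
P3: not dominated.
P4: dominated by P2 (expected return 12.1≥2.8, volatility 4.9≤9.7, max drawdown 25≤45, fees 17≤69).
P5: dominated by P2 (expected return 12.1≥4.3, volatility 4.9≤12.3, max drawdown 25≤47, fees 17≤47).
P6: not dominated (best max drawdown).
P7: not dominated.
P8: not dominated (best fees).
P9: not dominated (best expected return).
P10: dominated by P2 (expected return 12.1≥3.4, volatility 4.9≤6.5, max drawdown 25≤35, fees 17≤20).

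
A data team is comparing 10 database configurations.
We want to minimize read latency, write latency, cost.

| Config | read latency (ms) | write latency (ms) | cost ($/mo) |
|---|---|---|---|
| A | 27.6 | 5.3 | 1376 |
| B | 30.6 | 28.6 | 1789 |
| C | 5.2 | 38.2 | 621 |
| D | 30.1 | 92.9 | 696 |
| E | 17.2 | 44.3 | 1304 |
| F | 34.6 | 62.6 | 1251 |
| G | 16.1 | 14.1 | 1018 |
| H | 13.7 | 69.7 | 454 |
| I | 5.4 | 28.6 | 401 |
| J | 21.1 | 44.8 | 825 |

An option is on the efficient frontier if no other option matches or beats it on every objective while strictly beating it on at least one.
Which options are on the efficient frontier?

A: not dominated (best write latency).
B: dominated by A (read latency 27.6≤30.6, write latency 5.3≤28.6, cost 1376≤1789).
C: not dominated (best read latency).
D: dominated by C (read latency 5.2≤30.1, write latency 38.2≤92.9, cost 621≤696).
E: dominated by C (read latency 5.2≤17.2, write latency 38.2≤44.3, cost 621≤1304).
F: dominated by C (read latency 5.2≤34.6, write latency 38.2≤62.6, cost 621≤1251).
G: not dominated.
H: dominated by I (read latency 5.4≤13.7, write latency 28.6≤69.7, cost 401≤454).
I: not dominated (best cost).
J: dominated by C (read latency 5.2≤21.1, write latency 38.2≤44.8, cost 621≤825).

A, C, G, I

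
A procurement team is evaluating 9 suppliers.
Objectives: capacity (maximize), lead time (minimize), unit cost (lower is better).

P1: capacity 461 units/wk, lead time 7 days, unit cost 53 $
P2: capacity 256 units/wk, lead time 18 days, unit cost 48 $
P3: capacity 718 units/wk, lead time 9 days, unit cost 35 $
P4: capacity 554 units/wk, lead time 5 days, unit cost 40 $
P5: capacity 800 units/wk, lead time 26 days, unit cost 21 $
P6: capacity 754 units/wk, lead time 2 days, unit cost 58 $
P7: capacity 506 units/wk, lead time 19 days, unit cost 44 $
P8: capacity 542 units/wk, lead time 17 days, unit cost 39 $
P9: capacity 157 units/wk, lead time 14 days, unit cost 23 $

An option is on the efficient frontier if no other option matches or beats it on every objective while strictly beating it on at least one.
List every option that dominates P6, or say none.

P1: worse on capacity (461 vs 754).
P2: worse on capacity (256 vs 754).
P3: worse on capacity (718 vs 754).
P4: worse on capacity (554 vs 754).
P5: worse on lead time (26 vs 2).
P7: worse on capacity (506 vs 754).
P8: worse on capacity (542 vs 754).
P9: worse on capacity (157 vs 754).
No option dominates P6.

none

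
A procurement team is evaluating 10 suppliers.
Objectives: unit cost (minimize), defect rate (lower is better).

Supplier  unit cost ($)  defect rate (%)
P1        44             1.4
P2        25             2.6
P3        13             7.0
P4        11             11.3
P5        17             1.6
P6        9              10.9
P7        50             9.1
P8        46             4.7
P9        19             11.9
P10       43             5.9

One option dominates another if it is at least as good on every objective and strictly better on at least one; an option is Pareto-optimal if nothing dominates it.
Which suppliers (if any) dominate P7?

P1: unit cost 44≤50, defect rate 1.4≤9.1 — dominates P7.
P2: unit cost 25≤50, defect rate 2.6≤9.1 — dominates P7.
P3: unit cost 13≤50, defect rate 7.0≤9.1 — dominates P7.
P5: unit cost 17≤50, defect rate 1.6≤9.1 — dominates P7.
P8: unit cost 46≤50, defect rate 4.7≤9.1 — dominates P7.
P10: unit cost 43≤50, defect rate 5.9≤9.1 — dominates P7.
Others (P4, P6, P9) are each worse than P7 on at least one objective.

P1, P2, P3, P5, P8, P10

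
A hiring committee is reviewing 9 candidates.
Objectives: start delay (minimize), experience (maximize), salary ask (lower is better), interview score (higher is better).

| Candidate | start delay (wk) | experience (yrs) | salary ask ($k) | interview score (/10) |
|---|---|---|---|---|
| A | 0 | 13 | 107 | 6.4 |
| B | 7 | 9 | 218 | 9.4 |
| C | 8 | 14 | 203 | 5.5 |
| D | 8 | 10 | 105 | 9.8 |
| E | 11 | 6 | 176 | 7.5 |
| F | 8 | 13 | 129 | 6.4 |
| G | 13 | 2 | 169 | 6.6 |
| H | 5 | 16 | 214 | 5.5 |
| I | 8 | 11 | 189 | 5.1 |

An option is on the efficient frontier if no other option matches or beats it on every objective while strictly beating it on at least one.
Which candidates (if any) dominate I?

A: start delay 0≤8, experience 13≥11, salary ask 107≤189, interview score 6.4≥5.1 — dominates I.
F: start delay 8≤8, experience 13≥11, salary ask 129≤189, interview score 6.4≥5.1 — dominates I.
Others (B, C, D, E, G, H) are each worse than I on at least one objective.

A, F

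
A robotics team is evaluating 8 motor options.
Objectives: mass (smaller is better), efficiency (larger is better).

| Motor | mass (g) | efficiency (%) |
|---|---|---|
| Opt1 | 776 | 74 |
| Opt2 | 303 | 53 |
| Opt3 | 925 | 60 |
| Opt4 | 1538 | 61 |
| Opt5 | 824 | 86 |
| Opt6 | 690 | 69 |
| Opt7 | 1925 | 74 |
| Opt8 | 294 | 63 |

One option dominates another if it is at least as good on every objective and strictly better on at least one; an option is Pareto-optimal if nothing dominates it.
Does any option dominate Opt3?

Yes

Opt1 vs Opt3: mass 776≤925, efficiency 74≥60 — Opt1 is at least as good on every objective and strictly better on at least one, so Opt1 dominates Opt3.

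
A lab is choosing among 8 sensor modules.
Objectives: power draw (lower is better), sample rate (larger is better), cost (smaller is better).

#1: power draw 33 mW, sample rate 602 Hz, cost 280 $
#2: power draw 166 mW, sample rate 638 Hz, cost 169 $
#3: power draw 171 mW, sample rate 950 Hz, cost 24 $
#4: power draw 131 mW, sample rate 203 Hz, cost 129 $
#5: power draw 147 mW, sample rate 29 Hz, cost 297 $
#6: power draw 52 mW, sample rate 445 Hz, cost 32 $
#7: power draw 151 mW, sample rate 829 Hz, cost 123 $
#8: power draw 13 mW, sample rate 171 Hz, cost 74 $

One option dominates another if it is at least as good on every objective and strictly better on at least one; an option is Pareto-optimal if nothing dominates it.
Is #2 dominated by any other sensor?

Yes

#7 vs #2: power draw 151≤166, sample rate 829≥638, cost 123≤169 — #7 is at least as good on every objective and strictly better on at least one, so #7 dominates #2.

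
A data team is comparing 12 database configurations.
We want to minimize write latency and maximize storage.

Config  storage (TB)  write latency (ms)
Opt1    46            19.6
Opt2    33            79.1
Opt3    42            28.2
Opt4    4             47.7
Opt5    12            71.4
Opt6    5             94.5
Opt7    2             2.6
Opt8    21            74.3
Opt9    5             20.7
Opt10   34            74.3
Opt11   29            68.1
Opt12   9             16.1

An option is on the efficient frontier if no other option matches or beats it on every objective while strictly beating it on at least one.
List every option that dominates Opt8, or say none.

Opt1, Opt3, Opt10, Opt11

Opt1: storage 46≥21, write latency 19.6≤74.3 — dominates Opt8.
Opt3: storage 42≥21, write latency 28.2≤74.3 — dominates Opt8.
Opt10: storage 34≥21, write latency 74.3≤74.3 — dominates Opt8.
Opt11: storage 29≥21, write latency 68.1≤74.3 — dominates Opt8.
Others (Opt2, Opt4, Opt5, Opt6, Opt7, Opt9, Opt12) are each worse than Opt8 on at least one objective.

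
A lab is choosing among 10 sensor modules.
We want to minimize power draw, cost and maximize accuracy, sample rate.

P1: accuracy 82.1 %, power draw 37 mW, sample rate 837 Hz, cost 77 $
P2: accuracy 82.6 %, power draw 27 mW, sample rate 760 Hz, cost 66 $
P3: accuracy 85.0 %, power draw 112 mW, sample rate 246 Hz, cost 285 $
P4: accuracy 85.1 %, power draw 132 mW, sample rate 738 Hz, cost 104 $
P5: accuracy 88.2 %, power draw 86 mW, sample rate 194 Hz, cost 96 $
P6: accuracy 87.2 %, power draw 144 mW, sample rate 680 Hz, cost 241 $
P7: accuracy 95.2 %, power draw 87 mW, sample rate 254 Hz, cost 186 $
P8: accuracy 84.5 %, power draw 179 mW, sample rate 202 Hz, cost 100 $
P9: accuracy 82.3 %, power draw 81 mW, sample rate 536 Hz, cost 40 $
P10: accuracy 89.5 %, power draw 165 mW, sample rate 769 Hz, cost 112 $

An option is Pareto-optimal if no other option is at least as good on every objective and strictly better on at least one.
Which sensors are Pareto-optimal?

P1: not dominated (best sample rate).
P2: not dominated (best power draw).
P3: dominated by P7 (accuracy 95.2≥85.0, power draw 87≤112, sample rate 254≥246, cost 186≤285).
P4: not dominated.
P5: not dominated.
P6: not dominated.
P7: not dominated (best accuracy).
P8: not dominated.
P9: not dominated (best cost).
P10: not dominated.

P1, P2, P4, P5, P6, P7, P8, P9, P10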